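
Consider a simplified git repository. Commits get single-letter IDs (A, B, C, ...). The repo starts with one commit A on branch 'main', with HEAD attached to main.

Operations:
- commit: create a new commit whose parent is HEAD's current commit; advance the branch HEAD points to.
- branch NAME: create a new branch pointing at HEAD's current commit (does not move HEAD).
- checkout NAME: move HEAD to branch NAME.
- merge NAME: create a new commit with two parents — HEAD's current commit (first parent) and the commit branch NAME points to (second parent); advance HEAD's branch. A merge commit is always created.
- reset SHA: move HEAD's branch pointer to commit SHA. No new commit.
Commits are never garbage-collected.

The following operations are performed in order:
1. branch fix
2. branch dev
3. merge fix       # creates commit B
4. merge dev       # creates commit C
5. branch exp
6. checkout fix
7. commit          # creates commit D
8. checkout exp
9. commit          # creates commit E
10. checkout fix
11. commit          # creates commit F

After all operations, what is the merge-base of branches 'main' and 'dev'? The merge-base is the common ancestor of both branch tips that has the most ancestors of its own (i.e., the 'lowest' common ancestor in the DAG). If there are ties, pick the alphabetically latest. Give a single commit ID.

After op 1 (branch): HEAD=main@A [fix=A main=A]
After op 2 (branch): HEAD=main@A [dev=A fix=A main=A]
After op 3 (merge): HEAD=main@B [dev=A fix=A main=B]
After op 4 (merge): HEAD=main@C [dev=A fix=A main=C]
After op 5 (branch): HEAD=main@C [dev=A exp=C fix=A main=C]
After op 6 (checkout): HEAD=fix@A [dev=A exp=C fix=A main=C]
After op 7 (commit): HEAD=fix@D [dev=A exp=C fix=D main=C]
After op 8 (checkout): HEAD=exp@C [dev=A exp=C fix=D main=C]
After op 9 (commit): HEAD=exp@E [dev=A exp=E fix=D main=C]
After op 10 (checkout): HEAD=fix@D [dev=A exp=E fix=D main=C]
After op 11 (commit): HEAD=fix@F [dev=A exp=E fix=F main=C]
ancestors(main=C): ['A', 'B', 'C']
ancestors(dev=A): ['A']
common: ['A']

Answer: A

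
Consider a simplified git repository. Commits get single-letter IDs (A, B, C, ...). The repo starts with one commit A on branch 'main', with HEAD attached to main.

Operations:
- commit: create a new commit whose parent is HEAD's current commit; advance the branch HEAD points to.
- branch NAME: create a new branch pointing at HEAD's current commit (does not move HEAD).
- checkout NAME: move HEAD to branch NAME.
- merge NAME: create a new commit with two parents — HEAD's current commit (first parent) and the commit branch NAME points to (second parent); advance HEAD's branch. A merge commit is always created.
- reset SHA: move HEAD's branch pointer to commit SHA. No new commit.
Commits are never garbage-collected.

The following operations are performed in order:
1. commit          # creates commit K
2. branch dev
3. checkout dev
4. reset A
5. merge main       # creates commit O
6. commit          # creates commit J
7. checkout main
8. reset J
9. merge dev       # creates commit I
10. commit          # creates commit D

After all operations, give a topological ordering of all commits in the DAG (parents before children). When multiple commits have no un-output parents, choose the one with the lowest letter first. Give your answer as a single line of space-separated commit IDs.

Answer: A K O J I D

Derivation:
After op 1 (commit): HEAD=main@K [main=K]
After op 2 (branch): HEAD=main@K [dev=K main=K]
After op 3 (checkout): HEAD=dev@K [dev=K main=K]
After op 4 (reset): HEAD=dev@A [dev=A main=K]
After op 5 (merge): HEAD=dev@O [dev=O main=K]
After op 6 (commit): HEAD=dev@J [dev=J main=K]
After op 7 (checkout): HEAD=main@K [dev=J main=K]
After op 8 (reset): HEAD=main@J [dev=J main=J]
After op 9 (merge): HEAD=main@I [dev=J main=I]
After op 10 (commit): HEAD=main@D [dev=J main=D]
commit A: parents=[]
commit D: parents=['I']
commit I: parents=['J', 'J']
commit J: parents=['O']
commit K: parents=['A']
commit O: parents=['A', 'K']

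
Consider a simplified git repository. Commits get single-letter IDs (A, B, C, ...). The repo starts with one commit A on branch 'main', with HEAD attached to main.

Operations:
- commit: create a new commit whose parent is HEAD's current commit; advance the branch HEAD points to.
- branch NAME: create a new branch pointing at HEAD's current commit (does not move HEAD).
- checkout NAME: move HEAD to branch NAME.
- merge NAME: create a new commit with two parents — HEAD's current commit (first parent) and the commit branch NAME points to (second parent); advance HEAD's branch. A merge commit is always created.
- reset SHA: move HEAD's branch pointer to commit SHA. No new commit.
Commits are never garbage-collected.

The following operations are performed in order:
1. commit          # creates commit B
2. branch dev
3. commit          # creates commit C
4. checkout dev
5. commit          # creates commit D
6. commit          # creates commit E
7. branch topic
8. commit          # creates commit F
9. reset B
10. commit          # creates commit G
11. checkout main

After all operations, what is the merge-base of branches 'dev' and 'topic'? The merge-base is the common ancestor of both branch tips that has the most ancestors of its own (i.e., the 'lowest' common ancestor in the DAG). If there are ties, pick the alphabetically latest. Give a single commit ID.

Answer: B

Derivation:
After op 1 (commit): HEAD=main@B [main=B]
After op 2 (branch): HEAD=main@B [dev=B main=B]
After op 3 (commit): HEAD=main@C [dev=B main=C]
After op 4 (checkout): HEAD=dev@B [dev=B main=C]
After op 5 (commit): HEAD=dev@D [dev=D main=C]
After op 6 (commit): HEAD=dev@E [dev=E main=C]
After op 7 (branch): HEAD=dev@E [dev=E main=C topic=E]
After op 8 (commit): HEAD=dev@F [dev=F main=C topic=E]
After op 9 (reset): HEAD=dev@B [dev=B main=C topic=E]
After op 10 (commit): HEAD=dev@G [dev=G main=C topic=E]
After op 11 (checkout): HEAD=main@C [dev=G main=C topic=E]
ancestors(dev=G): ['A', 'B', 'G']
ancestors(topic=E): ['A', 'B', 'D', 'E']
common: ['A', 'B']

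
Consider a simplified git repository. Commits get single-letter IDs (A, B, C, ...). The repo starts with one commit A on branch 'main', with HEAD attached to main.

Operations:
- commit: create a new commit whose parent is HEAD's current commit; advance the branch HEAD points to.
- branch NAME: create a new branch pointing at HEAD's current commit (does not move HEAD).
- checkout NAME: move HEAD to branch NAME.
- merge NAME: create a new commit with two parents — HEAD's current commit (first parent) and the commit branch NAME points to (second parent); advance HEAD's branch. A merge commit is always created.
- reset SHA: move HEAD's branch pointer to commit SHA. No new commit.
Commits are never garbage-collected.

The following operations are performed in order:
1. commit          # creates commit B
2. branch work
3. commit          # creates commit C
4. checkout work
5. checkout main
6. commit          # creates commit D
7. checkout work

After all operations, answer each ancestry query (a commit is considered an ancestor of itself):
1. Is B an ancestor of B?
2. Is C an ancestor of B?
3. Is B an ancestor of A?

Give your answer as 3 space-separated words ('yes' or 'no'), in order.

After op 1 (commit): HEAD=main@B [main=B]
After op 2 (branch): HEAD=main@B [main=B work=B]
After op 3 (commit): HEAD=main@C [main=C work=B]
After op 4 (checkout): HEAD=work@B [main=C work=B]
After op 5 (checkout): HEAD=main@C [main=C work=B]
After op 6 (commit): HEAD=main@D [main=D work=B]
After op 7 (checkout): HEAD=work@B [main=D work=B]
ancestors(B) = {A,B}; B in? yes
ancestors(B) = {A,B}; C in? no
ancestors(A) = {A}; B in? no

Answer: yes no no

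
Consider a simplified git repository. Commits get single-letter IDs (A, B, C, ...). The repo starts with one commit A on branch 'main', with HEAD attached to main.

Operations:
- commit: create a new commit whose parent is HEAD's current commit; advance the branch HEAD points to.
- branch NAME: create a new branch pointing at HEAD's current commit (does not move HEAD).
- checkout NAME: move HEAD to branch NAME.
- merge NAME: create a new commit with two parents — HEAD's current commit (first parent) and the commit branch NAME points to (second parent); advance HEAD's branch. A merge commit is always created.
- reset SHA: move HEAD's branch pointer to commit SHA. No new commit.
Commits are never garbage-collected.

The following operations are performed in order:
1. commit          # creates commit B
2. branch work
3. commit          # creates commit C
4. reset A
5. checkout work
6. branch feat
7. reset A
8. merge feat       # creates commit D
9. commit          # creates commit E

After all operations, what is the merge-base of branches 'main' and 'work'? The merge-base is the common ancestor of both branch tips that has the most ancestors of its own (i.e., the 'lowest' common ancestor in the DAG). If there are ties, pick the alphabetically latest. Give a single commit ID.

Answer: A

Derivation:
After op 1 (commit): HEAD=main@B [main=B]
After op 2 (branch): HEAD=main@B [main=B work=B]
After op 3 (commit): HEAD=main@C [main=C work=B]
After op 4 (reset): HEAD=main@A [main=A work=B]
After op 5 (checkout): HEAD=work@B [main=A work=B]
After op 6 (branch): HEAD=work@B [feat=B main=A work=B]
After op 7 (reset): HEAD=work@A [feat=B main=A work=A]
After op 8 (merge): HEAD=work@D [feat=B main=A work=D]
After op 9 (commit): HEAD=work@E [feat=B main=A work=E]
ancestors(main=A): ['A']
ancestors(work=E): ['A', 'B', 'D', 'E']
common: ['A']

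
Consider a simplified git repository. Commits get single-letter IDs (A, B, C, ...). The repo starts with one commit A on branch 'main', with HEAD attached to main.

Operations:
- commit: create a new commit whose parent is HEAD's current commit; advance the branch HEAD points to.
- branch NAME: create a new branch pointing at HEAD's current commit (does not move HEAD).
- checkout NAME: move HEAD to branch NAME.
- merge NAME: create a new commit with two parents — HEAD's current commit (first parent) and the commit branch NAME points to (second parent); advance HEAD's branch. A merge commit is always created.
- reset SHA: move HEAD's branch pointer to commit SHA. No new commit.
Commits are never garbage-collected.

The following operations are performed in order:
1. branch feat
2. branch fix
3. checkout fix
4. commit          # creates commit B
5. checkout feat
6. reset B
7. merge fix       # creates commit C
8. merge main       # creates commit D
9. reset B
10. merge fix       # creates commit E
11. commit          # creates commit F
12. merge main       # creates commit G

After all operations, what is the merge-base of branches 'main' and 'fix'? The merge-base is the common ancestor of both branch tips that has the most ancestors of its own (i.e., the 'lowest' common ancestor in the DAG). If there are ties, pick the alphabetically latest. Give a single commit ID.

After op 1 (branch): HEAD=main@A [feat=A main=A]
After op 2 (branch): HEAD=main@A [feat=A fix=A main=A]
After op 3 (checkout): HEAD=fix@A [feat=A fix=A main=A]
After op 4 (commit): HEAD=fix@B [feat=A fix=B main=A]
After op 5 (checkout): HEAD=feat@A [feat=A fix=B main=A]
After op 6 (reset): HEAD=feat@B [feat=B fix=B main=A]
After op 7 (merge): HEAD=feat@C [feat=C fix=B main=A]
After op 8 (merge): HEAD=feat@D [feat=D fix=B main=A]
After op 9 (reset): HEAD=feat@B [feat=B fix=B main=A]
After op 10 (merge): HEAD=feat@E [feat=E fix=B main=A]
After op 11 (commit): HEAD=feat@F [feat=F fix=B main=A]
After op 12 (merge): HEAD=feat@G [feat=G fix=B main=A]
ancestors(main=A): ['A']
ancestors(fix=B): ['A', 'B']
common: ['A']

Answer: A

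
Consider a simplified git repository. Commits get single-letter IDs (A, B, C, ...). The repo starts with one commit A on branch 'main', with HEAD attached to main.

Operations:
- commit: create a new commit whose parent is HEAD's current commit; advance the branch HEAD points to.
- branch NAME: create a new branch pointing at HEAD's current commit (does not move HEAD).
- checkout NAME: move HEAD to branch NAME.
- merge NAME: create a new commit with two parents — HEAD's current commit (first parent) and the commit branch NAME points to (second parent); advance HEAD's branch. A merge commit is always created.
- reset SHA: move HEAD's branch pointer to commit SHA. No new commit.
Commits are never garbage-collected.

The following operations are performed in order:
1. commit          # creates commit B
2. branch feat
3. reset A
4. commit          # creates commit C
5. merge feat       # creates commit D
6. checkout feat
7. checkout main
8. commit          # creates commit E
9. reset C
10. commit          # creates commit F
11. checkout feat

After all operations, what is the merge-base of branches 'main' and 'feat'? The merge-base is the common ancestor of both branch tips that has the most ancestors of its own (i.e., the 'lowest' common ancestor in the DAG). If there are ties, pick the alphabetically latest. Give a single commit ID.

Answer: A

Derivation:
After op 1 (commit): HEAD=main@B [main=B]
After op 2 (branch): HEAD=main@B [feat=B main=B]
After op 3 (reset): HEAD=main@A [feat=B main=A]
After op 4 (commit): HEAD=main@C [feat=B main=C]
After op 5 (merge): HEAD=main@D [feat=B main=D]
After op 6 (checkout): HEAD=feat@B [feat=B main=D]
After op 7 (checkout): HEAD=main@D [feat=B main=D]
After op 8 (commit): HEAD=main@E [feat=B main=E]
After op 9 (reset): HEAD=main@C [feat=B main=C]
After op 10 (commit): HEAD=main@F [feat=B main=F]
After op 11 (checkout): HEAD=feat@B [feat=B main=F]
ancestors(main=F): ['A', 'C', 'F']
ancestors(feat=B): ['A', 'B']
common: ['A']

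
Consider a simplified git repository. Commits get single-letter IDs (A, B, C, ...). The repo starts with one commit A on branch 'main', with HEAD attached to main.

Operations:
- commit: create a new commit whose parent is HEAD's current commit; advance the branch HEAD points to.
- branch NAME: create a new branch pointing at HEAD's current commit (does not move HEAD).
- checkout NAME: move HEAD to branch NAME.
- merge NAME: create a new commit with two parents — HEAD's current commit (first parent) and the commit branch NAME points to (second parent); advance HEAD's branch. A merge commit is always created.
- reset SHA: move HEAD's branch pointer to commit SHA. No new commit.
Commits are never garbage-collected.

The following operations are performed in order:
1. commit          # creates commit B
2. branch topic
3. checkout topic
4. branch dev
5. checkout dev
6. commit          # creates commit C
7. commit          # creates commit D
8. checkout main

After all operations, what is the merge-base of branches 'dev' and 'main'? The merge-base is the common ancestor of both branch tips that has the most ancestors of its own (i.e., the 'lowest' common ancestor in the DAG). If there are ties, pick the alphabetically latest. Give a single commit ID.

After op 1 (commit): HEAD=main@B [main=B]
After op 2 (branch): HEAD=main@B [main=B topic=B]
After op 3 (checkout): HEAD=topic@B [main=B topic=B]
After op 4 (branch): HEAD=topic@B [dev=B main=B topic=B]
After op 5 (checkout): HEAD=dev@B [dev=B main=B topic=B]
After op 6 (commit): HEAD=dev@C [dev=C main=B topic=B]
After op 7 (commit): HEAD=dev@D [dev=D main=B topic=B]
After op 8 (checkout): HEAD=main@B [dev=D main=B topic=B]
ancestors(dev=D): ['A', 'B', 'C', 'D']
ancestors(main=B): ['A', 'B']
common: ['A', 'B']

Answer: B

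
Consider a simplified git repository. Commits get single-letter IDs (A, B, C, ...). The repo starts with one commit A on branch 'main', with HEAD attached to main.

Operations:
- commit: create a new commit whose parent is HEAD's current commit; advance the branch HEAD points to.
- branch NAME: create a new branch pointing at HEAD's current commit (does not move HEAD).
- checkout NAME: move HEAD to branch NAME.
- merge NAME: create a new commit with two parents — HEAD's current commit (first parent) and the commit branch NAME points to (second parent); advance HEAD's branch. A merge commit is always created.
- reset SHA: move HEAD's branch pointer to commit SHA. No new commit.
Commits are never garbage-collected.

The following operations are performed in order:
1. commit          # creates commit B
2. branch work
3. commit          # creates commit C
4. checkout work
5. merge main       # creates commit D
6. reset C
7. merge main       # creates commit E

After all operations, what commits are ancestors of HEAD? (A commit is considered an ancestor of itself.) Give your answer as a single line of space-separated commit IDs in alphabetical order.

After op 1 (commit): HEAD=main@B [main=B]
After op 2 (branch): HEAD=main@B [main=B work=B]
After op 3 (commit): HEAD=main@C [main=C work=B]
After op 4 (checkout): HEAD=work@B [main=C work=B]
After op 5 (merge): HEAD=work@D [main=C work=D]
After op 6 (reset): HEAD=work@C [main=C work=C]
After op 7 (merge): HEAD=work@E [main=C work=E]

Answer: A B C E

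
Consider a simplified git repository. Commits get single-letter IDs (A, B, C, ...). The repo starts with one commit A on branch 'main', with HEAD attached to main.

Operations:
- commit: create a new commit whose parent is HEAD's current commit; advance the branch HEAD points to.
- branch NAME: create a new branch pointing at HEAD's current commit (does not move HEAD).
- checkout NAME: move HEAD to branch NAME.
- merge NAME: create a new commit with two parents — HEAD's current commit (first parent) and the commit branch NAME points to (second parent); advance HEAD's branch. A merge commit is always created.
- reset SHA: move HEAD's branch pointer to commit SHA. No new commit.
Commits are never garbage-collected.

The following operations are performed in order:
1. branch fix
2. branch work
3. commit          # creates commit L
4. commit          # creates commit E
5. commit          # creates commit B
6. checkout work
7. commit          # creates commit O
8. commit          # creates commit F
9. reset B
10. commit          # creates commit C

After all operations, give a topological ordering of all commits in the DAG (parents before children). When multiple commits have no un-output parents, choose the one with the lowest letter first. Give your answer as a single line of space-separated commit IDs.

Answer: A L E B C O F

Derivation:
After op 1 (branch): HEAD=main@A [fix=A main=A]
After op 2 (branch): HEAD=main@A [fix=A main=A work=A]
After op 3 (commit): HEAD=main@L [fix=A main=L work=A]
After op 4 (commit): HEAD=main@E [fix=A main=E work=A]
After op 5 (commit): HEAD=main@B [fix=A main=B work=A]
After op 6 (checkout): HEAD=work@A [fix=A main=B work=A]
After op 7 (commit): HEAD=work@O [fix=A main=B work=O]
After op 8 (commit): HEAD=work@F [fix=A main=B work=F]
After op 9 (reset): HEAD=work@B [fix=A main=B work=B]
After op 10 (commit): HEAD=work@C [fix=A main=B work=C]
commit A: parents=[]
commit B: parents=['E']
commit C: parents=['B']
commit E: parents=['L']
commit F: parents=['O']
commit L: parents=['A']
commit O: parents=['A']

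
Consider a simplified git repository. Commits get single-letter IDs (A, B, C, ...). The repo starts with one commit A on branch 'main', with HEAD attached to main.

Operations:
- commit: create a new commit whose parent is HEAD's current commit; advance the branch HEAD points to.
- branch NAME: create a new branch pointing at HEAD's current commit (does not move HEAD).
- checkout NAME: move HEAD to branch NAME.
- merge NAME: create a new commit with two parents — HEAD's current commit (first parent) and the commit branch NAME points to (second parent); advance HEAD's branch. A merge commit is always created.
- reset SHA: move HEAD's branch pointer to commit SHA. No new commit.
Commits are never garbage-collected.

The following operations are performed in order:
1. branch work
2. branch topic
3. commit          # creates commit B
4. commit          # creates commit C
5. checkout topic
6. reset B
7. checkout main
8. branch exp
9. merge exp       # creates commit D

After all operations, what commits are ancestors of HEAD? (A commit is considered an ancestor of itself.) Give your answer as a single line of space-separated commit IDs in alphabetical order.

After op 1 (branch): HEAD=main@A [main=A work=A]
After op 2 (branch): HEAD=main@A [main=A topic=A work=A]
After op 3 (commit): HEAD=main@B [main=B topic=A work=A]
After op 4 (commit): HEAD=main@C [main=C topic=A work=A]
After op 5 (checkout): HEAD=topic@A [main=C topic=A work=A]
After op 6 (reset): HEAD=topic@B [main=C topic=B work=A]
After op 7 (checkout): HEAD=main@C [main=C topic=B work=A]
After op 8 (branch): HEAD=main@C [exp=C main=C topic=B work=A]
After op 9 (merge): HEAD=main@D [exp=C main=D topic=B work=A]

Answer: A B C D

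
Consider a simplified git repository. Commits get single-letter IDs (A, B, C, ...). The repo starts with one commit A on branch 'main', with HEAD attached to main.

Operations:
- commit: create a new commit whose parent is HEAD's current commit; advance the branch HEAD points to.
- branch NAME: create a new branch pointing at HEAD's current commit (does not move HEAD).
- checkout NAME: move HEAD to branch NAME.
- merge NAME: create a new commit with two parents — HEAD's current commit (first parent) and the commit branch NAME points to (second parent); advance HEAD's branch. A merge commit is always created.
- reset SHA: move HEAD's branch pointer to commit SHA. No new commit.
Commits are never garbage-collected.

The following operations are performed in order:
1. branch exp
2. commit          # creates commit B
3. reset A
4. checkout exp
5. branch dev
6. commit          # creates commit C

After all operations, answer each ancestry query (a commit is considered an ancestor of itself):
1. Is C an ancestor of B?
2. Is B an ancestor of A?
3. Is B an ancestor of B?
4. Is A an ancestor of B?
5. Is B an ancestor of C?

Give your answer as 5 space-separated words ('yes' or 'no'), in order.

Answer: no no yes yes no

Derivation:
After op 1 (branch): HEAD=main@A [exp=A main=A]
After op 2 (commit): HEAD=main@B [exp=A main=B]
After op 3 (reset): HEAD=main@A [exp=A main=A]
After op 4 (checkout): HEAD=exp@A [exp=A main=A]
After op 5 (branch): HEAD=exp@A [dev=A exp=A main=A]
After op 6 (commit): HEAD=exp@C [dev=A exp=C main=A]
ancestors(B) = {A,B}; C in? no
ancestors(A) = {A}; B in? no
ancestors(B) = {A,B}; B in? yes
ancestors(B) = {A,B}; A in? yes
ancestors(C) = {A,C}; B in? no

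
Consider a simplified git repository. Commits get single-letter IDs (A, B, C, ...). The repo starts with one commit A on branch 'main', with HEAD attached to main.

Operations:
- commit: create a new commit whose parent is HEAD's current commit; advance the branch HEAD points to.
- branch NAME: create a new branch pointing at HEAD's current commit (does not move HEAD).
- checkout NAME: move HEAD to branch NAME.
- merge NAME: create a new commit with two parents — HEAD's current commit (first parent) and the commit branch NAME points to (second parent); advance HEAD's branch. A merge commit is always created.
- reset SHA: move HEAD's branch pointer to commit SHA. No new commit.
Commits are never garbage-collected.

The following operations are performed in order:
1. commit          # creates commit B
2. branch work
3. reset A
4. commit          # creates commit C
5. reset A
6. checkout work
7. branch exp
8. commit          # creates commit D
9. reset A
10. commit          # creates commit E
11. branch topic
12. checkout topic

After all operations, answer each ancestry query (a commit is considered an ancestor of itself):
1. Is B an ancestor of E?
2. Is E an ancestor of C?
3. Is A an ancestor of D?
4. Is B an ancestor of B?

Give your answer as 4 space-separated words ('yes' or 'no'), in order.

Answer: no no yes yes

Derivation:
After op 1 (commit): HEAD=main@B [main=B]
After op 2 (branch): HEAD=main@B [main=B work=B]
After op 3 (reset): HEAD=main@A [main=A work=B]
After op 4 (commit): HEAD=main@C [main=C work=B]
After op 5 (reset): HEAD=main@A [main=A work=B]
After op 6 (checkout): HEAD=work@B [main=A work=B]
After op 7 (branch): HEAD=work@B [exp=B main=A work=B]
After op 8 (commit): HEAD=work@D [exp=B main=A work=D]
After op 9 (reset): HEAD=work@A [exp=B main=A work=A]
After op 10 (commit): HEAD=work@E [exp=B main=A work=E]
After op 11 (branch): HEAD=work@E [exp=B main=A topic=E work=E]
After op 12 (checkout): HEAD=topic@E [exp=B main=A topic=E work=E]
ancestors(E) = {A,E}; B in? no
ancestors(C) = {A,C}; E in? no
ancestors(D) = {A,B,D}; A in? yes
ancestors(B) = {A,B}; B in? yes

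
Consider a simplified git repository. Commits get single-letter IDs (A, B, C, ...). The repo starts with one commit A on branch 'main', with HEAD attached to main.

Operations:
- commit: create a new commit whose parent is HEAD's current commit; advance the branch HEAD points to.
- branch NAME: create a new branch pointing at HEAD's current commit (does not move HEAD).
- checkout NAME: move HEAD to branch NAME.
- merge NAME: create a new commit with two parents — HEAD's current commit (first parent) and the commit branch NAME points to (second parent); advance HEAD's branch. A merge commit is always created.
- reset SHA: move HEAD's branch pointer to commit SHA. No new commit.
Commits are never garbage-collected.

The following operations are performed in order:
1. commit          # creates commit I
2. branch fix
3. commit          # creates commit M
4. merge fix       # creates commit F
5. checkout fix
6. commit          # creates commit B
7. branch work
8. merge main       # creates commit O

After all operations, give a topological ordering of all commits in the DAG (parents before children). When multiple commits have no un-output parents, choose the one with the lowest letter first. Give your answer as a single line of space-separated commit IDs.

After op 1 (commit): HEAD=main@I [main=I]
After op 2 (branch): HEAD=main@I [fix=I main=I]
After op 3 (commit): HEAD=main@M [fix=I main=M]
After op 4 (merge): HEAD=main@F [fix=I main=F]
After op 5 (checkout): HEAD=fix@I [fix=I main=F]
After op 6 (commit): HEAD=fix@B [fix=B main=F]
After op 7 (branch): HEAD=fix@B [fix=B main=F work=B]
After op 8 (merge): HEAD=fix@O [fix=O main=F work=B]
commit A: parents=[]
commit B: parents=['I']
commit F: parents=['M', 'I']
commit I: parents=['A']
commit M: parents=['I']
commit O: parents=['B', 'F']

Answer: A I B M F O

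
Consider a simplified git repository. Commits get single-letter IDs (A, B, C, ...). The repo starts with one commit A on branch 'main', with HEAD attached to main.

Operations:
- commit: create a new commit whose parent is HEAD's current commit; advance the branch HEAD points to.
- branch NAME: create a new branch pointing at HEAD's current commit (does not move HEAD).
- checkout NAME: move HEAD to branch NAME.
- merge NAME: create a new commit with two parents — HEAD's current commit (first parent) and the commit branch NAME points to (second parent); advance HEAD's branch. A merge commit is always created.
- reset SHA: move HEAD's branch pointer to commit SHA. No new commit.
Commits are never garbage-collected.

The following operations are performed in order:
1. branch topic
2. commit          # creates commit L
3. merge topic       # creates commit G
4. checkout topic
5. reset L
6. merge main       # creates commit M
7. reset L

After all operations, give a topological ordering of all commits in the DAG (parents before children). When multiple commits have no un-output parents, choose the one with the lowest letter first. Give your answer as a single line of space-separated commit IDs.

Answer: A L G M

Derivation:
After op 1 (branch): HEAD=main@A [main=A topic=A]
After op 2 (commit): HEAD=main@L [main=L topic=A]
After op 3 (merge): HEAD=main@G [main=G topic=A]
After op 4 (checkout): HEAD=topic@A [main=G topic=A]
After op 5 (reset): HEAD=topic@L [main=G topic=L]
After op 6 (merge): HEAD=topic@M [main=G topic=M]
After op 7 (reset): HEAD=topic@L [main=G topic=L]
commit A: parents=[]
commit G: parents=['L', 'A']
commit L: parents=['A']
commit M: parents=['L', 'G']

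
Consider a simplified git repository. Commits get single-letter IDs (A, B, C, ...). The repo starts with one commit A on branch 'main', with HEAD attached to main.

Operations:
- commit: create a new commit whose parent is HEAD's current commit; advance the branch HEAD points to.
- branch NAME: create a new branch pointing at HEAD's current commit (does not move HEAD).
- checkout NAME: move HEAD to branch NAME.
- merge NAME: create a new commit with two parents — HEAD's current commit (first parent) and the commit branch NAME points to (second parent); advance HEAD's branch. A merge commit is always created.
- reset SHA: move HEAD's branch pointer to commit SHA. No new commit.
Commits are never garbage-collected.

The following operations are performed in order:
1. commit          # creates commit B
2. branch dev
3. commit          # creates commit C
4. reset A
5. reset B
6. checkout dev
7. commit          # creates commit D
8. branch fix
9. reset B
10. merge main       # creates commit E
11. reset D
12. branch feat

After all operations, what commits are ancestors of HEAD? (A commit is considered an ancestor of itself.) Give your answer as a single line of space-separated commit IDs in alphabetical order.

Answer: A B D

Derivation:
After op 1 (commit): HEAD=main@B [main=B]
After op 2 (branch): HEAD=main@B [dev=B main=B]
After op 3 (commit): HEAD=main@C [dev=B main=C]
After op 4 (reset): HEAD=main@A [dev=B main=A]
After op 5 (reset): HEAD=main@B [dev=B main=B]
After op 6 (checkout): HEAD=dev@B [dev=B main=B]
After op 7 (commit): HEAD=dev@D [dev=D main=B]
After op 8 (branch): HEAD=dev@D [dev=D fix=D main=B]
After op 9 (reset): HEAD=dev@B [dev=B fix=D main=B]
After op 10 (merge): HEAD=dev@E [dev=E fix=D main=B]
After op 11 (reset): HEAD=dev@D [dev=D fix=D main=B]
After op 12 (branch): HEAD=dev@D [dev=D feat=D fix=D main=B]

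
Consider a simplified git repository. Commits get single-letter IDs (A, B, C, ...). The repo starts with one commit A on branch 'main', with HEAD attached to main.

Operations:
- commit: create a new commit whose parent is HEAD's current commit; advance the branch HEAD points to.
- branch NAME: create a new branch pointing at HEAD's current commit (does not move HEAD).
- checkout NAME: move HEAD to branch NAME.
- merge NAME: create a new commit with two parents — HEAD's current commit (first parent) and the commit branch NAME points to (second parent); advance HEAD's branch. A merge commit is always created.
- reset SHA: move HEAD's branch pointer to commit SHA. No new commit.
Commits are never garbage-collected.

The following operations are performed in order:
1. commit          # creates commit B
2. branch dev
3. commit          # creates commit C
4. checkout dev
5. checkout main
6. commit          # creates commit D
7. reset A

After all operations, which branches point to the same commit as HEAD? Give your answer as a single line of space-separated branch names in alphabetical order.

After op 1 (commit): HEAD=main@B [main=B]
After op 2 (branch): HEAD=main@B [dev=B main=B]
After op 3 (commit): HEAD=main@C [dev=B main=C]
After op 4 (checkout): HEAD=dev@B [dev=B main=C]
After op 5 (checkout): HEAD=main@C [dev=B main=C]
After op 6 (commit): HEAD=main@D [dev=B main=D]
After op 7 (reset): HEAD=main@A [dev=B main=A]

Answer: main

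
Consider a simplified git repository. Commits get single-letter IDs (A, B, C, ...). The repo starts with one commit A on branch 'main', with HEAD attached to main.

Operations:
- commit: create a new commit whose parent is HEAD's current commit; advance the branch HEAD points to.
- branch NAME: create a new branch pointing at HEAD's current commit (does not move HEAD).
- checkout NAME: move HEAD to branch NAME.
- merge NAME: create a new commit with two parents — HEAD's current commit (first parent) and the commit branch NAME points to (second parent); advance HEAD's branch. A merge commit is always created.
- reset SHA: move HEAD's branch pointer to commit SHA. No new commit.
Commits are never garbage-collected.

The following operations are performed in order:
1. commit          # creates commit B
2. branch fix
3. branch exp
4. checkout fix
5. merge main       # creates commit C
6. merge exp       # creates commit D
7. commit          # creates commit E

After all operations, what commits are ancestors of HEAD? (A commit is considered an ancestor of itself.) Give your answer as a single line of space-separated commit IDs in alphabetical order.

Answer: A B C D E

Derivation:
After op 1 (commit): HEAD=main@B [main=B]
After op 2 (branch): HEAD=main@B [fix=B main=B]
After op 3 (branch): HEAD=main@B [exp=B fix=B main=B]
After op 4 (checkout): HEAD=fix@B [exp=B fix=B main=B]
After op 5 (merge): HEAD=fix@C [exp=B fix=C main=B]
After op 6 (merge): HEAD=fix@D [exp=B fix=D main=B]
After op 7 (commit): HEAD=fix@E [exp=B fix=E main=B]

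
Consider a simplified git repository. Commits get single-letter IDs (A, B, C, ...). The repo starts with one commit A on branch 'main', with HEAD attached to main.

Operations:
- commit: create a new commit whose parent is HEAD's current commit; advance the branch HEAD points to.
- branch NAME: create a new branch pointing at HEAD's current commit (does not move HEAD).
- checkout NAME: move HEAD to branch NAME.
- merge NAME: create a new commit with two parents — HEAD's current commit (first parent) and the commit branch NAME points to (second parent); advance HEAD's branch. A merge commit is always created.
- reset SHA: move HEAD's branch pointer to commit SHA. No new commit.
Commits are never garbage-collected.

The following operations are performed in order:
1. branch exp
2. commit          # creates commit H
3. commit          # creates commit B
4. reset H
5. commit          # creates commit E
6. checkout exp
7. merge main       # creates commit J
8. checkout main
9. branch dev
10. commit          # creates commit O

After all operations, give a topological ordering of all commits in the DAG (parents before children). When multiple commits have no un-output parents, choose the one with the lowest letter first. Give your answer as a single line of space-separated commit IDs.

After op 1 (branch): HEAD=main@A [exp=A main=A]
After op 2 (commit): HEAD=main@H [exp=A main=H]
After op 3 (commit): HEAD=main@B [exp=A main=B]
After op 4 (reset): HEAD=main@H [exp=A main=H]
After op 5 (commit): HEAD=main@E [exp=A main=E]
After op 6 (checkout): HEAD=exp@A [exp=A main=E]
After op 7 (merge): HEAD=exp@J [exp=J main=E]
After op 8 (checkout): HEAD=main@E [exp=J main=E]
After op 9 (branch): HEAD=main@E [dev=E exp=J main=E]
After op 10 (commit): HEAD=main@O [dev=E exp=J main=O]
commit A: parents=[]
commit B: parents=['H']
commit E: parents=['H']
commit H: parents=['A']
commit J: parents=['A', 'E']
commit O: parents=['E']

Answer: A H B E J O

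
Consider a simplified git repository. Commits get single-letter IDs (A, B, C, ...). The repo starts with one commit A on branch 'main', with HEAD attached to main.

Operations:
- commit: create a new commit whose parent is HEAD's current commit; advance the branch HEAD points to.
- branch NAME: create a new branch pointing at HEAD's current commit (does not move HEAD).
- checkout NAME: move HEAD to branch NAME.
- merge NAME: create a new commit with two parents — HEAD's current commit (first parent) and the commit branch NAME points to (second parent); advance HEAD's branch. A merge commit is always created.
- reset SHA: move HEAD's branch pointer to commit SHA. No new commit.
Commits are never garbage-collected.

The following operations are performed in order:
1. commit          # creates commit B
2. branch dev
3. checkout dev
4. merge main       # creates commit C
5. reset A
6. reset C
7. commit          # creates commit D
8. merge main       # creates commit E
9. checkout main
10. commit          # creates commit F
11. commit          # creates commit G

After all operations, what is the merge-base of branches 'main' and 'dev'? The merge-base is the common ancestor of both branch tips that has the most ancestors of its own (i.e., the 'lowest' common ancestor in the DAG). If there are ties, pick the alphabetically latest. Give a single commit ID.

Answer: B

Derivation:
After op 1 (commit): HEAD=main@B [main=B]
After op 2 (branch): HEAD=main@B [dev=B main=B]
After op 3 (checkout): HEAD=dev@B [dev=B main=B]
After op 4 (merge): HEAD=dev@C [dev=C main=B]
After op 5 (reset): HEAD=dev@A [dev=A main=B]
After op 6 (reset): HEAD=dev@C [dev=C main=B]
After op 7 (commit): HEAD=dev@D [dev=D main=B]
After op 8 (merge): HEAD=dev@E [dev=E main=B]
After op 9 (checkout): HEAD=main@B [dev=E main=B]
After op 10 (commit): HEAD=main@F [dev=E main=F]
After op 11 (commit): HEAD=main@G [dev=E main=G]
ancestors(main=G): ['A', 'B', 'F', 'G']
ancestors(dev=E): ['A', 'B', 'C', 'D', 'E']
common: ['A', 'B']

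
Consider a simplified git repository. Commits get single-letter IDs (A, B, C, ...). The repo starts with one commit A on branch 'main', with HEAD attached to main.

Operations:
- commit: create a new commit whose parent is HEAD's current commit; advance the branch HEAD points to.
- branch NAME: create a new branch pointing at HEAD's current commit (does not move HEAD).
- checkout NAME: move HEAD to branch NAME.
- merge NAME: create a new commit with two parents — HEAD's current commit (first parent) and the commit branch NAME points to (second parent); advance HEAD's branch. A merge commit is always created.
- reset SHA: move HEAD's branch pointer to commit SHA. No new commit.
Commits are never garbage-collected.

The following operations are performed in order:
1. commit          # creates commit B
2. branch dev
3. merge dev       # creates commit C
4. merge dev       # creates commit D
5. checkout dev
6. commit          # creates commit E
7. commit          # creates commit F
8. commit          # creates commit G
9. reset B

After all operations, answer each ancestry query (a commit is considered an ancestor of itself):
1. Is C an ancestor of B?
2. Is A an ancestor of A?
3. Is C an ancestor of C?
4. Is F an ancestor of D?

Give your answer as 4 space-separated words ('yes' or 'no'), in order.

Answer: no yes yes no

Derivation:
After op 1 (commit): HEAD=main@B [main=B]
After op 2 (branch): HEAD=main@B [dev=B main=B]
After op 3 (merge): HEAD=main@C [dev=B main=C]
After op 4 (merge): HEAD=main@D [dev=B main=D]
After op 5 (checkout): HEAD=dev@B [dev=B main=D]
After op 6 (commit): HEAD=dev@E [dev=E main=D]
After op 7 (commit): HEAD=dev@F [dev=F main=D]
After op 8 (commit): HEAD=dev@G [dev=G main=D]
After op 9 (reset): HEAD=dev@B [dev=B main=D]
ancestors(B) = {A,B}; C in? no
ancestors(A) = {A}; A in? yes
ancestors(C) = {A,B,C}; C in? yes
ancestors(D) = {A,B,C,D}; F in? no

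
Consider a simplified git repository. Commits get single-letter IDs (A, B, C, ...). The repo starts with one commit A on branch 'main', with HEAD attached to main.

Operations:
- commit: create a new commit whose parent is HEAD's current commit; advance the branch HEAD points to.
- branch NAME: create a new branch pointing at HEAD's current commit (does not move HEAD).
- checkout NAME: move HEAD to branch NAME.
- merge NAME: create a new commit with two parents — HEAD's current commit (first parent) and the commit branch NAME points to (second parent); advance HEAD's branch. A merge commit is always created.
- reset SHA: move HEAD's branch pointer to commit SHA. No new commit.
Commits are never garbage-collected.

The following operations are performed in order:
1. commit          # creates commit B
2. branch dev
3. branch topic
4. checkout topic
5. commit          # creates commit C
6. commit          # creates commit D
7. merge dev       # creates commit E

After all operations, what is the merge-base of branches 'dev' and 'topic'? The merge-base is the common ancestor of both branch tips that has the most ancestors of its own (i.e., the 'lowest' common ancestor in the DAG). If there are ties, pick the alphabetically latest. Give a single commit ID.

Answer: B

Derivation:
After op 1 (commit): HEAD=main@B [main=B]
After op 2 (branch): HEAD=main@B [dev=B main=B]
After op 3 (branch): HEAD=main@B [dev=B main=B topic=B]
After op 4 (checkout): HEAD=topic@B [dev=B main=B topic=B]
After op 5 (commit): HEAD=topic@C [dev=B main=B topic=C]
After op 6 (commit): HEAD=topic@D [dev=B main=B topic=D]
After op 7 (merge): HEAD=topic@E [dev=B main=B topic=E]
ancestors(dev=B): ['A', 'B']
ancestors(topic=E): ['A', 'B', 'C', 'D', 'E']
common: ['A', 'B']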